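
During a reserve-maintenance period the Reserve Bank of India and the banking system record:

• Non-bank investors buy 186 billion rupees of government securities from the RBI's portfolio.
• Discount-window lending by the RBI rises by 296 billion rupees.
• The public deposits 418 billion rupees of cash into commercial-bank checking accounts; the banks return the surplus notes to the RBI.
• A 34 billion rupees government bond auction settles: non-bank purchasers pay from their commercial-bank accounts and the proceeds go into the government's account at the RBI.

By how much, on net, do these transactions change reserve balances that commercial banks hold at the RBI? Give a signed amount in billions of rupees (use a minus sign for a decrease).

+494 billion

RBI balance sheet:
  Assets:      Securities −186B, Loans to banks +296B
  Liabilities: Bank reserves +494B, Currency in circulation −418B, Government deposits +34B
Commercial banking system:
  Assets:      Reserves at CB +494B
  Liabilities: Checkable deposits +198B, Borrowings from CB +296B
So the change in reserve balances that commercial banks hold at the RBI is +494 billion.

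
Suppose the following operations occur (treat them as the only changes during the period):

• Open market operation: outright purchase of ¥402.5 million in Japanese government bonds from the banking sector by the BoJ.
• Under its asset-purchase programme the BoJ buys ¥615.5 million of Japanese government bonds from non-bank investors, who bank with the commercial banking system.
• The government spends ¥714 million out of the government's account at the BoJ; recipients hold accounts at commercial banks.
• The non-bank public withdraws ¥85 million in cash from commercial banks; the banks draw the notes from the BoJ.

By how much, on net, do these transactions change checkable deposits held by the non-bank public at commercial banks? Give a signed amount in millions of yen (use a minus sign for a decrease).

BoJ balance sheet:
  Assets:      Securities +¥1018M
  Liabilities: Bank reserves +¥1647M, Currency in circulation +¥85M, Government deposits −¥714M
Commercial banking system:
  Assets:      Reserves at CB +¥1647M, Securities −¥402.5M
  Liabilities: Checkable deposits +¥1244.5M
So the change in checkable deposits held by the non-bank public at commercial banks is +¥1244.5 million.

+¥1244.5 million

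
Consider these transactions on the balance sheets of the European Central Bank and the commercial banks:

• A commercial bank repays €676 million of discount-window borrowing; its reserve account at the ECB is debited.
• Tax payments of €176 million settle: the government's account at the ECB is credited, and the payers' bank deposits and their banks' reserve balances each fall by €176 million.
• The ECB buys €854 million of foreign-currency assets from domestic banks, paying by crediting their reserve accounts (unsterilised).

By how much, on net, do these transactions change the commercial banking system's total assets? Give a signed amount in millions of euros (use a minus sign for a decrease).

-€852 million

Discount-window repayment €676 million: bank balance sheets shrink → −€676M.
Government account inflow €176 million: bank balance sheets shrink → −€176M.
FX purchase €854 million: just an asset swap on bank balance sheets → 0.
Net: −676 − 176 + 0 = -€852 million.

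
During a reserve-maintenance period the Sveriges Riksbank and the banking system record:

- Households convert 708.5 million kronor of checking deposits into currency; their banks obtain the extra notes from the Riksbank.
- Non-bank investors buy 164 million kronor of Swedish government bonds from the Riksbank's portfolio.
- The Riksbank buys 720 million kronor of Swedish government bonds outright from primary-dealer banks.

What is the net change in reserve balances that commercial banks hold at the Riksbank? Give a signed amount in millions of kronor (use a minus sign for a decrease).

Riksbank balance sheet:
  Assets:      Securities +556M
  Liabilities: Bank reserves −152.5M, Currency in circulation +708.5M
Commercial banking system:
  Assets:      Reserves at CB −152.5M, Securities −720M
  Liabilities: Checkable deposits −872.5M
So the change in reserve balances that commercial banks hold at the Riksbank is -152.5 million.

-152.5 million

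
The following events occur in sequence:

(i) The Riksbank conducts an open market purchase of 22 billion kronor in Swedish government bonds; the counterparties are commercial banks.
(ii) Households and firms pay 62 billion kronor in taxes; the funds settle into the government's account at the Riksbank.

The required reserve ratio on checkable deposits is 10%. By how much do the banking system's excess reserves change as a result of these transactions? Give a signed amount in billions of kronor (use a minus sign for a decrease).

-33.8 billion

OMO purchase (from banks) 22 billion kronor: reserves +22B, deposits 0.
Government account inflow 62 billion kronor: reserves −62B, deposits −62B.
Totals: Δreserves = −40B, Δdeposits = −62B.
Δrequired reserves = 10% × −62B = −6.2B.
Δexcess reserves = Δreserves − Δrequired = −40B − (−6.2B) = -33.8 billion.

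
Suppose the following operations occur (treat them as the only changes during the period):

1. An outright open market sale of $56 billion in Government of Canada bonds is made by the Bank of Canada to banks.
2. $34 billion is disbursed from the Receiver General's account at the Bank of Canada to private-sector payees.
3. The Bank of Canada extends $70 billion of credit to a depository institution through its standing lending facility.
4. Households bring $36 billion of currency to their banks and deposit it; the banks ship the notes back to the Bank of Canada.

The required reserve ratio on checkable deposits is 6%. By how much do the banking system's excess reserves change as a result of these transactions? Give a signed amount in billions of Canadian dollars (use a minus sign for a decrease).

+$79.8 billion

OMO sale (to banks) $56 billion: reserves −$56B, deposits 0.
Government spending $34 billion: reserves +$34B, deposits +$34B.
Discount-window loan $70 billion: reserves +$70B, deposits 0.
Currency deposit $36 billion: reserves +$36B, deposits +$36B.
Totals: Δreserves = +$84B, Δdeposits = +$70B.
Δrequired reserves = 6% × +$70B = +$4.2B.
Δexcess reserves = Δreserves − Δrequired = +$84B − (+$4.2B) = +$79.8 billion.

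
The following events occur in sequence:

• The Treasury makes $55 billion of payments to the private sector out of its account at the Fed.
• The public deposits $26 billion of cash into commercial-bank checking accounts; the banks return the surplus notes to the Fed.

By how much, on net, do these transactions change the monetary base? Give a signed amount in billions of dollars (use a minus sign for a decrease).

Government spending $55 billion: a non-base liability converts back to reserves → +$55B.
Currency deposit $26 billion: just a shift between currency and reserves — both are base money → 0.
Net: 55 + 0 = +$55 billion.

+$55 billion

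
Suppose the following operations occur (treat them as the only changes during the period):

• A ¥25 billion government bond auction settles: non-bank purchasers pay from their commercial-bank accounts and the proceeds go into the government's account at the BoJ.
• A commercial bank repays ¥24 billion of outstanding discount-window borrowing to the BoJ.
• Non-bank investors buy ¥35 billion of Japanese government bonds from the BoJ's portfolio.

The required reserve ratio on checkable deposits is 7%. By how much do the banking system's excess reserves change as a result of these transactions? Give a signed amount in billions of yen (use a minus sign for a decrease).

-¥79.8 billion

Government account inflow ¥25 billion: reserves −¥25B, deposits −¥25B.
Discount-window repayment ¥24 billion: reserves −¥24B, deposits 0.
Asset sale (to non-banks) ¥35 billion: reserves −¥35B, deposits −¥35B.
Totals: Δreserves = −¥84B, Δdeposits = −¥60B.
Δrequired reserves = 7% × −¥60B = −¥4.2B.
Δexcess reserves = Δreserves − Δrequired = −¥84B − (−¥4.2B) = -¥79.8 billion.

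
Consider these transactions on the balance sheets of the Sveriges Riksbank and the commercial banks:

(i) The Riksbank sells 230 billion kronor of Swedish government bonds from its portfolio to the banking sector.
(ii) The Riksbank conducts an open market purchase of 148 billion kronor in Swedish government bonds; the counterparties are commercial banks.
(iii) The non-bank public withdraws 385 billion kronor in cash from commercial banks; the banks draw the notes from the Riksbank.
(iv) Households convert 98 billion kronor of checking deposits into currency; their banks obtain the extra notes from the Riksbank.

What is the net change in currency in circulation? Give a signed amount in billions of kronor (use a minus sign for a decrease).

+483 billion

OMO sale (to banks) 230 billion kronor: no currency enters or leaves circulation → 0.
OMO purchase (from banks) 148 billion kronor: no currency enters or leaves circulation → 0.
Currency withdrawal 385 billion kronor: notes leave the central bank → +385B.
Currency withdrawal 98 billion kronor: notes leave the central bank → +98B.
Net: 0 + 0 + 385 + 98 = +483 billion.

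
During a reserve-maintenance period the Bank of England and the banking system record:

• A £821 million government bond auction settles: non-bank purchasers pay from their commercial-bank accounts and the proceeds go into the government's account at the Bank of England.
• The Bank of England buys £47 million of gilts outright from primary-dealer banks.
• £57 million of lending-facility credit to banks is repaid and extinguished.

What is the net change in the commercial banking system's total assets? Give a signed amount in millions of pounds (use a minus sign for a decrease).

Government account inflow £821 million: bank balance sheets shrink → −£821M.
OMO purchase (from banks) £47 million: just an asset swap on bank balance sheets → 0.
Discount-window repayment £57 million: bank balance sheets shrink → −£57M.
Net: −821 + 0 − 57 = -£878 million.

-£878 million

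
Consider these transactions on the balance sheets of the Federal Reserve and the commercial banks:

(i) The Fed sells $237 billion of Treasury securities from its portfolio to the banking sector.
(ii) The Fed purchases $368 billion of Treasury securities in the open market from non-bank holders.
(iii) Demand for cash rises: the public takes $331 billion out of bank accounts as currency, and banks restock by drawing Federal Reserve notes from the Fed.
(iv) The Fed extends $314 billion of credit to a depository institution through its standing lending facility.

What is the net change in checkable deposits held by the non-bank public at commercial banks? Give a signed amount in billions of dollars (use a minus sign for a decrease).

+$37 billion

OMO sale (to banks) $237 billion: the counterparty is a bank, so public deposits are unchanged → 0.
Asset purchase (from non-banks) $368 billion: non-bank counterparties' bank balances rise → +$368B.
Currency withdrawal $331 billion: non-bank counterparties' bank balances fall → −$331B.
Discount-window loan $314 billion: the counterparty is a bank, so public deposits are unchanged → 0.
Net: 0 + 368 − 331 + 0 = +$37 billion.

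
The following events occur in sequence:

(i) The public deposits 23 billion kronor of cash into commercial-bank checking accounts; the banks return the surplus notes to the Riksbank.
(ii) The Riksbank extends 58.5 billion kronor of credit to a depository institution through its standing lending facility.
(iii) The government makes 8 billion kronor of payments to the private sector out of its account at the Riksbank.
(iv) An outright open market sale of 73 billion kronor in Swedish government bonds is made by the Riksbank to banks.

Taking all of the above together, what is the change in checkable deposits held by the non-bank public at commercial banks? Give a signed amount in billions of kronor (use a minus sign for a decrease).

+31 billion

Riksbank balance sheet:
  Assets:      Securities −73B, Loans to banks +58.5B
  Liabilities: Bank reserves +16.5B, Currency in circulation −23B, Government deposits −8B
Commercial banking system:
  Assets:      Reserves at CB +16.5B, Securities +73B
  Liabilities: Checkable deposits +31B, Borrowings from CB +58.5B
So the change in checkable deposits held by the non-bank public at commercial banks is +31 billion.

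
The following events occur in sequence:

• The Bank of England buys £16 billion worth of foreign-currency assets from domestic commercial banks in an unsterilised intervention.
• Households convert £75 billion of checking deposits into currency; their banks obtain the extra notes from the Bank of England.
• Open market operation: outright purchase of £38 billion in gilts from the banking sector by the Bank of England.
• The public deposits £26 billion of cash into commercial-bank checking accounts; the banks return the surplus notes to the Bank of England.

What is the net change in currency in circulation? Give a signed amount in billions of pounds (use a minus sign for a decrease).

FX purchase £16 billion: no currency enters or leaves circulation → 0.
Currency withdrawal £75 billion: notes leave the central bank → +£75B.
OMO purchase (from banks) £38 billion: no currency enters or leaves circulation → 0.
Currency deposit £26 billion: notes return to the central bank → −£26B.
Net: 0 + 75 + 0 − 26 = +£49 billion.

+£49 billion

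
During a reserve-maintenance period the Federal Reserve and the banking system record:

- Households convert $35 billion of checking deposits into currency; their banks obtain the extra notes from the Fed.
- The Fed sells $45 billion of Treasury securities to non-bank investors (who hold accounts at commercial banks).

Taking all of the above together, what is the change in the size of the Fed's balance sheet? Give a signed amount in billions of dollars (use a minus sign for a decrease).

Currency withdrawal $35 billion: only the composition of liabilities changes → 0.
Asset sale (to non-banks) $45 billion: a Fed asset is shed → −$45B.
Net: 0 − 45 = -$45 billion.

-$45 billion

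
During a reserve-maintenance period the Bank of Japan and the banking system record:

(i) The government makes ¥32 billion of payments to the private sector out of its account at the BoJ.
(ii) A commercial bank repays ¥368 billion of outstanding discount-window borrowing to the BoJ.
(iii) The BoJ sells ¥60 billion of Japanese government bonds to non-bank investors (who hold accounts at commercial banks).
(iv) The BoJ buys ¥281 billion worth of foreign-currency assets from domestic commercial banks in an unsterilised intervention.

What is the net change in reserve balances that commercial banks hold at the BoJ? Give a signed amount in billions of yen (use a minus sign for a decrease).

-¥115 billion

BoJ balance sheet:
  Assets:      Securities −¥60B, Loans to banks −¥368B, Foreign assets +¥281B
  Liabilities: Bank reserves −¥115B, Government deposits −¥32B
So the change in reserve balances that commercial banks hold at the BoJ is -¥115 billion.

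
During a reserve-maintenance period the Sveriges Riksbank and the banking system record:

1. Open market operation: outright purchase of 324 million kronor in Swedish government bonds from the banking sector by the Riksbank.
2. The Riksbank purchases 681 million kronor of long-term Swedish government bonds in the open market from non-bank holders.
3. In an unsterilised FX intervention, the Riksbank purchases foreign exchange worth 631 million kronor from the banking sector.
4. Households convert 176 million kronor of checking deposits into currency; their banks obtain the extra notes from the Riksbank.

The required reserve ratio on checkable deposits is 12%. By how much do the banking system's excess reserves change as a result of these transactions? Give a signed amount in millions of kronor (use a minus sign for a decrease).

OMO purchase (from banks) 324 million kronor: reserves +324M, deposits 0.
Asset purchase (from non-banks) 681 million kronor: reserves +681M, deposits +681M.
FX purchase 631 million kronor: reserves +631M, deposits 0.
Currency withdrawal 176 million kronor: reserves −176M, deposits −176M.
Totals: Δreserves = +1460M, Δdeposits = +505M.
Δrequired reserves = 12% × +505M = +60.6M.
Δexcess reserves = Δreserves − Δrequired = +1460M − (+60.6M) = +1399.4 million.

+1399.4 million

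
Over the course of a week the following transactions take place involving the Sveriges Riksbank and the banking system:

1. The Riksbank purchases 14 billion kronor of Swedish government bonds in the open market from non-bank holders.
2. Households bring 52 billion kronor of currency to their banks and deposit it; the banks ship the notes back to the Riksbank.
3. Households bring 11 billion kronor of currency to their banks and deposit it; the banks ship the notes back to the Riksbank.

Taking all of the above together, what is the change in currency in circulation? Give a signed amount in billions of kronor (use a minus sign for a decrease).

Asset purchase (from non-banks) 14 billion kronor: no currency enters or leaves circulation → 0.
Currency deposit 52 billion kronor: notes return to the central bank → −52B.
Currency deposit 11 billion kronor: notes return to the central bank → −11B.
Net: 0 − 52 − 11 = -63 billion.

-63 billion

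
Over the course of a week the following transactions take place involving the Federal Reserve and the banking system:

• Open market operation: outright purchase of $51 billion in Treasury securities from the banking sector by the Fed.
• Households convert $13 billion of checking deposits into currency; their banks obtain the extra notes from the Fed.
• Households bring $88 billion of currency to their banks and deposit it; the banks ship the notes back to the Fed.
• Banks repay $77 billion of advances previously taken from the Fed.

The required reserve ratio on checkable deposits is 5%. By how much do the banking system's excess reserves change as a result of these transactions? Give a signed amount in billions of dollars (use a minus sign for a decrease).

OMO purchase (from banks) $51 billion: reserves +$51B, deposits 0.
Currency withdrawal $13 billion: reserves −$13B, deposits −$13B.
Currency deposit $88 billion: reserves +$88B, deposits +$88B.
Discount-window repayment $77 billion: reserves −$77B, deposits 0.
Totals: Δreserves = +$49B, Δdeposits = +$75B.
Δrequired reserves = 5% × +$75B = +$3.75B.
Δexcess reserves = Δreserves − Δrequired = +$49B − (+$3.75B) = +$45.25 billion.

+$45.25 billion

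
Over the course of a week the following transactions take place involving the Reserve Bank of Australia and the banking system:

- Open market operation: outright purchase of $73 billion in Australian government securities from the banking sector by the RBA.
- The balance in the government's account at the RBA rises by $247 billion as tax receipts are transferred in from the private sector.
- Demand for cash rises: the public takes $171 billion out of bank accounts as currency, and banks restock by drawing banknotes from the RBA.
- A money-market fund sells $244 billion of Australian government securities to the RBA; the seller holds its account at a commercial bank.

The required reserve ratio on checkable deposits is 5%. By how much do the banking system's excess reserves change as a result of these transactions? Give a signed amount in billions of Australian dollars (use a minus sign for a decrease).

OMO purchase (from banks) $73 billion: reserves +$73B, deposits 0.
Government account inflow $247 billion: reserves −$247B, deposits −$247B.
Currency withdrawal $171 billion: reserves −$171B, deposits −$171B.
Asset purchase (from non-banks) $244 billion: reserves +$244B, deposits +$244B.
Totals: Δreserves = −$101B, Δdeposits = −$174B.
Δrequired reserves = 5% × −$174B = −$8.7B.
Δexcess reserves = Δreserves − Δrequired = −$101B − (−$8.7B) = -$92.3 billion.

-$92.3 billion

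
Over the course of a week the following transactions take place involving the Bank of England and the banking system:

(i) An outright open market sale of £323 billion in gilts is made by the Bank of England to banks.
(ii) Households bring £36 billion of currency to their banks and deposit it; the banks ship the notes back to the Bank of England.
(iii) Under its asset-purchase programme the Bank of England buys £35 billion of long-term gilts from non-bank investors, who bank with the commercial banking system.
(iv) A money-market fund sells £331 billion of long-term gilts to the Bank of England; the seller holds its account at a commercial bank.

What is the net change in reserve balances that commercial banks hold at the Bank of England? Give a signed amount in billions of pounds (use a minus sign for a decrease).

OMO sale (to banks) £323 billion: the buying banks pay out of their reserve balances → −£323B.
Currency deposit £36 billion: returned notes are swapped for reserve credit → +£36B.
Asset purchase (from non-banks) £35 billion: the Bank of England pays by crediting reserve accounts → +£35B.
Asset purchase (from non-banks) £331 billion: the Bank of England pays by crediting reserve accounts → +£331B.
Net: −323 + 36 + 35 + 331 = +£79 billion.

+£79 billion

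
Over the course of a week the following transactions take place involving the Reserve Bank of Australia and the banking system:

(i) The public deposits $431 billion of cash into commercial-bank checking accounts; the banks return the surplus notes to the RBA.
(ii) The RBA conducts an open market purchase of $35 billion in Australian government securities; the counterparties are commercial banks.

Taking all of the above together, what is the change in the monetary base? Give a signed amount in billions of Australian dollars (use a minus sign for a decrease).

+$35 billion

Currency deposit $431 billion: just a shift between currency and reserves — both are base money → 0.
OMO purchase (from banks) $35 billion: RBA balance sheet expands → +$35B.
Net: 0 + 35 = +$35 billion.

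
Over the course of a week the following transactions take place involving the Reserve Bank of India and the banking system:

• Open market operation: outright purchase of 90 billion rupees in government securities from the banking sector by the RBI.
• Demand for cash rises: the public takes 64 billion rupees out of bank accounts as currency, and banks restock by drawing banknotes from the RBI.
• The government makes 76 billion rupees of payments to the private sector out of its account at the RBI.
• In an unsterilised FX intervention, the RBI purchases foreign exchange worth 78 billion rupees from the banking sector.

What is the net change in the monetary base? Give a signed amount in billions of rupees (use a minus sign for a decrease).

+244 billion

OMO purchase (from banks) 90 billion rupees: RBI balance sheet expands → +90B.
Currency withdrawal 64 billion rupees: just a shift between currency and reserves — both are base money → 0.
Government spending 76 billion rupees: a non-base liability converts back to reserves → +76B.
FX purchase 78 billion rupees: RBI balance sheet expands → +78B.
Net: 90 + 0 + 76 + 78 = +244 billion.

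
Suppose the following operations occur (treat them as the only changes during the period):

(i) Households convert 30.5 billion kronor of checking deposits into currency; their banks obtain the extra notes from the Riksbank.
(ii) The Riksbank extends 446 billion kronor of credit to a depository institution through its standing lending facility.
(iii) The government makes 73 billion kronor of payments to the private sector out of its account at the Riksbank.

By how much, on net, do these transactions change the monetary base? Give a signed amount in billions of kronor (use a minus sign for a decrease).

+519 billion

Riksbank balance sheet:
  Assets:      Loans to banks +446B
  Liabilities: Bank reserves +488.5B, Currency in circulation +30.5B, Government deposits −73B
Monetary base = currency + reserves: +30.5B + (+488.5B) = +519 billion.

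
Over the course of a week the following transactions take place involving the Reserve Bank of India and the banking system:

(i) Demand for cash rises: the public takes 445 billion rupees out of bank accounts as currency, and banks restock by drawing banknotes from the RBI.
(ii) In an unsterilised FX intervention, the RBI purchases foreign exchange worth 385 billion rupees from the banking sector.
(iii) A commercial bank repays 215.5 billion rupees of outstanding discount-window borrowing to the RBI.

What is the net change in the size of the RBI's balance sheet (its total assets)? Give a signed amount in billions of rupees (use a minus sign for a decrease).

Currency withdrawal 445 billion rupees: only the composition of liabilities changes → 0.
FX purchase 385 billion rupees: an RBI asset is acquired → +385B.
Discount-window repayment 215.5 billion rupees: an RBI asset is shed → −215.5B.
Net: 0 + 385 − 215.5 = +169.5 billion.

+169.5 billion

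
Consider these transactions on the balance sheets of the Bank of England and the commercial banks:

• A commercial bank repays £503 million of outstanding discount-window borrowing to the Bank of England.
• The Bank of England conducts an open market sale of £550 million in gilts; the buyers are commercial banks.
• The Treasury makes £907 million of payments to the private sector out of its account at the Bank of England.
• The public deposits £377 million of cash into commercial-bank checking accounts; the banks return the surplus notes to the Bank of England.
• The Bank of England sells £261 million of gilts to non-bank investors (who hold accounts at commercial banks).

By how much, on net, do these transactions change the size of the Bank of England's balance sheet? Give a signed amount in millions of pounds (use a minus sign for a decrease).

-£1314 million

Bank of England balance sheet:
  Assets:      Securities −£811M, Loans to banks −£503M
  Liabilities: Bank reserves −£30M, Currency in circulation −£377M, Government deposits −£907M
Commercial banking system:
  Assets:      Reserves at CB −£30M, Securities +£550M
  Liabilities: Checkable deposits +£1023M, Borrowings from CB −£503M
Change in total Bank of England assets = -£1314 million.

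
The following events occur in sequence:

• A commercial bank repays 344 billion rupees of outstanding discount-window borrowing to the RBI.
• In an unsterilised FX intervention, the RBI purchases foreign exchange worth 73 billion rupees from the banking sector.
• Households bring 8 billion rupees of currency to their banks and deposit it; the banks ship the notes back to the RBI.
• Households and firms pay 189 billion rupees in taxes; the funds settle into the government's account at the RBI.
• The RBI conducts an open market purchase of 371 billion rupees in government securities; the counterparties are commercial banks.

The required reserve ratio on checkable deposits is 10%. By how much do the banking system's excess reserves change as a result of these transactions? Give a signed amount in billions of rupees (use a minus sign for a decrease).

Discount-window repayment 344 billion rupees: reserves −344B, deposits 0.
FX purchase 73 billion rupees: reserves +73B, deposits 0.
Currency deposit 8 billion rupees: reserves +8B, deposits +8B.
Government account inflow 189 billion rupees: reserves −189B, deposits −189B.
OMO purchase (from banks) 371 billion rupees: reserves +371B, deposits 0.
Totals: Δreserves = −81B, Δdeposits = −181B.
Δrequired reserves = 10% × −181B = −18.1B.
Δexcess reserves = Δreserves − Δrequired = −81B − (−18.1B) = -62.9 billion.

-62.9 billion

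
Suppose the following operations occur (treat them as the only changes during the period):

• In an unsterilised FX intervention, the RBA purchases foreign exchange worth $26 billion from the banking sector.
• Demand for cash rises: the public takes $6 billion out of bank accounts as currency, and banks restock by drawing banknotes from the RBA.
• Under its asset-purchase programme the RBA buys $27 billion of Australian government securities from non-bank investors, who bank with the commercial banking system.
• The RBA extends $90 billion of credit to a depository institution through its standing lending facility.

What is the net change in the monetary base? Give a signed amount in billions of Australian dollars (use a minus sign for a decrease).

RBA balance sheet:
  Assets:      Securities +$27B, Loans to banks +$90B, Foreign assets +$26B
  Liabilities: Bank reserves +$137B, Currency in circulation +$6B
Commercial banking system:
  Assets:      Reserves at CB +$137B, Foreign assets −$26B
  Liabilities: Checkable deposits +$21B, Borrowings from CB +$90B
Monetary base = currency + reserves: +$6B + (+$137B) = +$143 billion.

+$143 billion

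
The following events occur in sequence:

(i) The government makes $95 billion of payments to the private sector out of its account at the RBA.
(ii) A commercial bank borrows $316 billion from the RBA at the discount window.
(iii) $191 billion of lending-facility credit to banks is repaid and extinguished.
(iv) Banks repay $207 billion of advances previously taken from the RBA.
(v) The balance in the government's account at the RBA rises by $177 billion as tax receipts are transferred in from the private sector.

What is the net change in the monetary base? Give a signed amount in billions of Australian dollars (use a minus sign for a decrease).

-$164 billion

Government spending $95 billion: a non-base liability converts back to reserves → +$95B.
Discount-window loan $316 billion: RBA balance sheet expands → +$316B.
Discount-window repayment $191 billion: RBA balance sheet contracts → −$191B.
Discount-window repayment $207 billion: RBA balance sheet contracts → −$207B.
Government account inflow $177 billion: reserves shift to a non-base liability → −$177B.
Net: 95 + 316 − 191 − 207 − 177 = -$164 billion.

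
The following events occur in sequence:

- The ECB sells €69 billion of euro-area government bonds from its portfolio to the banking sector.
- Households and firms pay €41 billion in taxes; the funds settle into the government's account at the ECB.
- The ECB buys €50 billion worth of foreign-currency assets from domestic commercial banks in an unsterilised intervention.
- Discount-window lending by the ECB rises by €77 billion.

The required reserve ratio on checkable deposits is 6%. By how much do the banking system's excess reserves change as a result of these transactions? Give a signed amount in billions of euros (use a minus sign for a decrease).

+€19.46 billion

OMO sale (to banks) €69 billion: reserves −€69B, deposits 0.
Government account inflow €41 billion: reserves −€41B, deposits −€41B.
FX purchase €50 billion: reserves +€50B, deposits 0.
Discount-window loan €77 billion: reserves +€77B, deposits 0.
Totals: Δreserves = +€17B, Δdeposits = −€41B.
Δrequired reserves = 6% × −€41B = −€2.46B.
Δexcess reserves = Δreserves − Δrequired = +€17B − (−€2.46B) = +€19.46 billion.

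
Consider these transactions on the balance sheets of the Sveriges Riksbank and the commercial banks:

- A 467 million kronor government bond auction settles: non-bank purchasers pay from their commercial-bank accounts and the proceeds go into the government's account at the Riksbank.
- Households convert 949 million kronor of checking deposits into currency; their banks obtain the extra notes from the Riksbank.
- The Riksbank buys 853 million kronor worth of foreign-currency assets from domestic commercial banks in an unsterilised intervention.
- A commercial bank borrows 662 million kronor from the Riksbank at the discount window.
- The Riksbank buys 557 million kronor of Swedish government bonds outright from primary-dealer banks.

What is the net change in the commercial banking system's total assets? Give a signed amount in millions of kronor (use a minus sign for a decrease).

Government account inflow 467 million kronor: bank balance sheets shrink → −467M.
Currency withdrawal 949 million kronor: bank balance sheets shrink → −949M.
FX purchase 853 million kronor: just an asset swap on bank balance sheets → 0.
Discount-window loan 662 million kronor: bank balance sheets expand → +662M.
OMO purchase (from banks) 557 million kronor: just an asset swap on bank balance sheets → 0.
Net: −467 − 949 + 0 + 662 + 0 = -754 million.

-754 million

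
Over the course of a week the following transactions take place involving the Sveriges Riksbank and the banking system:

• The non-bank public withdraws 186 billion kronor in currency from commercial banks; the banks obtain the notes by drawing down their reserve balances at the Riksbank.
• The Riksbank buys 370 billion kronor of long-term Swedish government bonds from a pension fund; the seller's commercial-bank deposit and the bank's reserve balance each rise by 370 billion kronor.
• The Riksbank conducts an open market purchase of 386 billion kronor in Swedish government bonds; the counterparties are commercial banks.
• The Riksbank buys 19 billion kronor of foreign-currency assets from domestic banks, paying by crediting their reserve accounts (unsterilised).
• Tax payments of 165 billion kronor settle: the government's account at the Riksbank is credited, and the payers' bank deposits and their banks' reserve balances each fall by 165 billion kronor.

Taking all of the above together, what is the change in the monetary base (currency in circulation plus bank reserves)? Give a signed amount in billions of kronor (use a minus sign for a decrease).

+610 billion

Riksbank balance sheet:
  Assets:      Securities +756B, Foreign assets +19B
  Liabilities: Bank reserves +424B, Currency in circulation +186B, Government deposits +165B
Commercial banking system:
  Assets:      Reserves at CB +424B, Securities −386B, Foreign assets −19B
  Liabilities: Checkable deposits +19B
Monetary base = currency + reserves: +186B + (+424B) = +610 billion.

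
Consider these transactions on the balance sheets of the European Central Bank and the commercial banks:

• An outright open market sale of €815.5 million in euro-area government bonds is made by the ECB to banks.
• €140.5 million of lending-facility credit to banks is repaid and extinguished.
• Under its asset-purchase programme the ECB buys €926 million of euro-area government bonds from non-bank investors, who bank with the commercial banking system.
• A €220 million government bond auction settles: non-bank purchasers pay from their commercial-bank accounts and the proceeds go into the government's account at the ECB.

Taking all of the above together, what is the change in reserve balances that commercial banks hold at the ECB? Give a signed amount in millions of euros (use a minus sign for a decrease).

-€250 million

ECB balance sheet:
  Assets:      Securities +€110.5M, Loans to banks −€140.5M
  Liabilities: Bank reserves −€250M, Government deposits +€220M
So the change in reserve balances that commercial banks hold at the ECB is -€250 million.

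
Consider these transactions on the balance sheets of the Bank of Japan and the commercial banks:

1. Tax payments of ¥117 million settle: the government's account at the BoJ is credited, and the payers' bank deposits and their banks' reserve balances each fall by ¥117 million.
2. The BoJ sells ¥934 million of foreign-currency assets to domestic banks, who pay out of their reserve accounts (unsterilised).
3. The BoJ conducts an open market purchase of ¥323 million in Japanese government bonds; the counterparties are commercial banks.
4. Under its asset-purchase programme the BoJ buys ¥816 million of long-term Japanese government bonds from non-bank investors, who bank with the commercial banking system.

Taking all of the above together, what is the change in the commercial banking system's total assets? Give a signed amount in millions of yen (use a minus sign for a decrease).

+¥699 million

BoJ balance sheet:
  Assets:      Securities +¥1139M, Foreign assets −¥934M
  Liabilities: Bank reserves +¥88M, Government deposits +¥117M
Commercial banking system:
  Assets:      Reserves at CB +¥88M, Securities −¥323M, Foreign assets +¥934M
  Liabilities: Checkable deposits +¥699M
Change in total bank assets = +¥699 million.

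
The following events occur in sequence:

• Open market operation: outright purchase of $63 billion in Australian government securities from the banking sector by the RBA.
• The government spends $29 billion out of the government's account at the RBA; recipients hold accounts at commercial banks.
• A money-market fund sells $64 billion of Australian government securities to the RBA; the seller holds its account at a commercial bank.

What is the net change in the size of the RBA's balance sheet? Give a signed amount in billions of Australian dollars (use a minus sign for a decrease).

OMO purchase (from banks) $63 billion: an RBA asset is acquired → +$63B.
Government spending $29 billion: only the composition of liabilities changes → 0.
Asset purchase (from non-banks) $64 billion: an RBA asset is acquired → +$64B.
Net: 63 + 0 + 64 = +$127 billion.

+$127 billion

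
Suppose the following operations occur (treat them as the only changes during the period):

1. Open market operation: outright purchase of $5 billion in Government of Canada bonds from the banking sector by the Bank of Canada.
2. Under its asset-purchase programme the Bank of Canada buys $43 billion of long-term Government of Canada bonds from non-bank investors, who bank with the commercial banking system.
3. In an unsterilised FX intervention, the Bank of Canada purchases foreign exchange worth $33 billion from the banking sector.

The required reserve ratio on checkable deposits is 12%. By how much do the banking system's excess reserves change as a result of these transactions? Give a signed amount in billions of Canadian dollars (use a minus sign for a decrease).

OMO purchase (from banks) $5 billion: reserves +$5B, deposits 0.
Asset purchase (from non-banks) $43 billion: reserves +$43B, deposits +$43B.
FX purchase $33 billion: reserves +$33B, deposits 0.
Totals: Δreserves = +$81B, Δdeposits = +$43B.
Δrequired reserves = 12% × +$43B = +$5.16B.
Δexcess reserves = Δreserves − Δrequired = +$81B − (+$5.16B) = +$75.84 billion.

+$75.84 billion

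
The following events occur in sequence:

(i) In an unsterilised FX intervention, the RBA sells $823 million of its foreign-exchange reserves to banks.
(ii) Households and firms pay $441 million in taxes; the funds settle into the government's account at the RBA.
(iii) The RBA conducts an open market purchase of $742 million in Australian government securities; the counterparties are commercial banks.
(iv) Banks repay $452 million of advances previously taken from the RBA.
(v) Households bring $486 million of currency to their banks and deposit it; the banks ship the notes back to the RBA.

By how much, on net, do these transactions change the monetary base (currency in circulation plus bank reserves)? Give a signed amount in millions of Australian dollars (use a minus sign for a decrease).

FX sale $823 million: RBA balance sheet contracts → −$823M.
Government account inflow $441 million: reserves shift to a non-base liability → −$441M.
OMO purchase (from banks) $742 million: RBA balance sheet expands → +$742M.
Discount-window repayment $452 million: RBA balance sheet contracts → −$452M.
Currency deposit $486 million: just a shift between currency and reserves — both are base money → 0.
Net: −823 − 441 + 742 − 452 + 0 = -$974 million.

-$974 million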